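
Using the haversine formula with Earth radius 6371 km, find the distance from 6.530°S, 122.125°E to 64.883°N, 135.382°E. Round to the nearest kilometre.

8016 km

Δλ = 135.382 − 122.125 = 13.257°.
Δφ = 64.883 − -6.530 = 71.413°.
a = sin²(Δφ/2) + cos φ₁ · cos φ₂ · sin²(Δλ/2) = 0.346247.
c = 2·atan2(√a, √(1−a)) = 1.25823 rad → d = 6371·c ≈ 8016.15 km.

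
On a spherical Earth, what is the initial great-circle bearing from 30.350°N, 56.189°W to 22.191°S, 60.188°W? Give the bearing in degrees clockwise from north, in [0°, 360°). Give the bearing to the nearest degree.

Δλ = -60.188 − -56.189 = -3.999°.
θ = atan2( sin Δλ · cos φ₂ , cos φ₁ · sin φ₂ − sin φ₁ · cos φ₂ · cos Δλ )
  = atan2(-0.06457, -0.79265) = -175.343° → normalised to [0°, 360°): 184.657°.

185°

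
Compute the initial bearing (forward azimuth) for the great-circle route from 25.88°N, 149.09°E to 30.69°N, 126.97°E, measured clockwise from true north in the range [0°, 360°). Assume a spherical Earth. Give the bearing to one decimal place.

289.0°

Δλ = 126.97 − 149.09 = -22.12°.
θ = atan2( sin Δλ · cos φ₂ , cos φ₁ · sin φ₂ − sin φ₁ · cos φ₂ · cos Δλ )
  = atan2(-0.32381, 0.11148) = -71.003° → normalised to [0°, 360°): 288.997°.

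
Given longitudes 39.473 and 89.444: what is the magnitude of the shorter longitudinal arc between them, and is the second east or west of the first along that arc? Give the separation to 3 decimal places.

49.971° east

Raw difference: 89.444 − 39.473 = 49.971°.
Normalise into (−180°, 180°]: 49.971° stays 49.971°.
Positive ⇒ the second point lies to the east; separation 49.971°.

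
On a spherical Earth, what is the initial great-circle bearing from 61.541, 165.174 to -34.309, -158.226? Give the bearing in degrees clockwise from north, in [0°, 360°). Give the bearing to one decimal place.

Δλ = -158.226 − 165.174 = -323.400°; wrapped into (−180°, 180°]: 36.600°.
θ = atan2( sin Δλ · cos φ₂ , cos φ₁ · sin φ₂ − sin φ₁ · cos φ₂ · cos Δλ )
  = atan2(0.49249, -0.85160) = 149.959° → normalised to [0°, 360°): 149.959°.

150.0°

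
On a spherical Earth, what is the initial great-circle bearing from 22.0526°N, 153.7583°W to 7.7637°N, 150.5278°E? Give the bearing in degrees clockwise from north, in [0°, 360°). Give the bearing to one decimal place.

Δλ = 150.5278 − -153.7583 = 304.2861°; wrapped into (−180°, 180°]: -55.7139°.
θ = atan2( sin Δλ · cos φ₂ , cos φ₁ · sin φ₂ − sin φ₁ · cos φ₂ · cos Δλ )
  = atan2(-0.81866, -0.08436) = -95.883° → normalised to [0°, 360°): 264.117°.

264.1°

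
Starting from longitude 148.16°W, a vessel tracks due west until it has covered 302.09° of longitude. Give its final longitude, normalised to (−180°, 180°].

90.25°W

Start at -148.16°; shift −302.09° → -450.25°.
-450.25° lies outside (−180°, 180°]; add 360° → -90.25°.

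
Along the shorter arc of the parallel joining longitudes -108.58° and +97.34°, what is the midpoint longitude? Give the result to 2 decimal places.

+174.38°

Signed shortest Δλ from -108.58° to +97.34° is -154.08°.
Midpoint longitude = -108.58° + (-154.08°)/2 = -108.58° − 77.04° = -185.62°.
Normalise into (−180°, 180°]: +174.38°.
(The naïve average (-108.58 + +97.34)/2 = -5.62° is on the wrong side of the globe.)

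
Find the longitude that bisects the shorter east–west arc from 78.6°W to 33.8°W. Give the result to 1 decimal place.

Signed shortest Δλ from -78.6° to -33.8° is +44.8°.
Midpoint longitude = -78.6° + (+44.8°)/2 = -78.6° + 22.4° = -56.2°.

56.2°W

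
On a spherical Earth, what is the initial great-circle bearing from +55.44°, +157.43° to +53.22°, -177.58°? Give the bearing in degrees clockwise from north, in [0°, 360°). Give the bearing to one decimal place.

Δλ = -177.58 − 157.43 = -335.01°; wrapped into (−180°, 180°]: 24.99°.
θ = atan2( sin Δλ · cos φ₂ , cos φ₁ · sin φ₂ − sin φ₁ · cos φ₂ · cos Δλ )
  = atan2(0.25295, 0.00743) = 88.319° → normalised to [0°, 360°): 88.319°.

88.3°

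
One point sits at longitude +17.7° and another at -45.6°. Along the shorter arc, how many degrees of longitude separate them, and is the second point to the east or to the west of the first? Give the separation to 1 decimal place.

63.3° west

Raw difference: -45.6 − 17.7 = -63.3°.
Normalise into (−180°, 180°]: -63.3° stays -63.3°.
Negative ⇒ the second point lies to the west; separation 63.3°.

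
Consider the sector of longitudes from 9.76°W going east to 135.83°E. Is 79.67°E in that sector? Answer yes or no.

Yes

Band width going east from -9.76° to +135.83°: ((135.83 − -9.76) mod 360) = 145.59°.
Offset of +79.67° east of the west edge: ((79.67 − -9.76) mod 360) = 89.43°.
89.43° ≤ 145.59° ⇒ inside.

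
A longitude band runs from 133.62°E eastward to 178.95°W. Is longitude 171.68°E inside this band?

Yes

Band width going east from +133.62° to -178.95°: ((-178.95 − 133.62) mod 360) = 47.43°.
Offset of +171.68° east of the west edge: ((171.68 − 133.62) mod 360) = 38.06°.
38.06° ≤ 47.43° ⇒ inside.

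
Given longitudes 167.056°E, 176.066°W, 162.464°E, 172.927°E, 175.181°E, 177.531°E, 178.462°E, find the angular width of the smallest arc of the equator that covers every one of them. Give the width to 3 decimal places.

Sort the longitudes: -176.066°, +162.464°, +167.056°, +172.927°, +175.181°, +177.531°, +178.462°.
Eastward gaps between consecutive values (wrapping around): 338.530°, 4.592°, 5.871°, 2.254°, 2.350°, 0.931°, 5.472°.
Largest gap = 338.530° ⇒ minimal covering band is its complement: 360° − 338.530° = 21.470°.
Band runs from +162.464° eastward to -176.066°, crossing the antimeridian.

21.470°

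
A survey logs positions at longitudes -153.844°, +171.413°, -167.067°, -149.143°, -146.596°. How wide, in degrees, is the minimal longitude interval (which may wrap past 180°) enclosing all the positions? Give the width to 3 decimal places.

Sort the longitudes: -167.067°, -153.844°, -149.143°, -146.596°, +171.413°.
Eastward gaps between consecutive values (wrapping around): 13.223°, 4.701°, 2.547°, 318.009°, 21.520°.
Largest gap = 318.009° ⇒ minimal covering band is its complement: 360° − 318.009° = 41.991°.
Band runs from +171.413° eastward to -146.596°, crossing the antimeridian.

41.991°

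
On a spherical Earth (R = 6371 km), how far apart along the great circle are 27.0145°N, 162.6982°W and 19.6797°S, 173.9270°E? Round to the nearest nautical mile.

Δλ = 173.9270 − -162.6982 = 336.6252°; wrapped into (−180°, 180°]: -23.3748°.
Δφ = -19.6797 − 27.0145 = -46.6942°.
a = sin²(Δφ/2) + cos φ₁ · cos φ₂ · sin²(Δλ/2) = 0.191477.
c = 2·atan2(√a, √(1−a)) = 0.90581 rad → d = 6371·c ≈ 5770.93 km ≈ 3116.05 nmi.

3116 nmi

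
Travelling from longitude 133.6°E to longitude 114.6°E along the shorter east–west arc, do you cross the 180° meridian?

No

Signed shortest Δλ = ((114.6 − 133.6 + 180) mod 360) − 180 = -19.0°.
Going west by 19.0° from +133.6° reaches +114.6° without touching 180°.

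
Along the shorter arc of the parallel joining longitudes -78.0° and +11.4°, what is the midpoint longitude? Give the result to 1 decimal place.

-33.3°

Signed shortest Δλ from -78.0° to +11.4° is +89.4°.
Midpoint longitude = -78.0° + (+89.4°)/2 = -78.0° + 44.7° = -33.3°.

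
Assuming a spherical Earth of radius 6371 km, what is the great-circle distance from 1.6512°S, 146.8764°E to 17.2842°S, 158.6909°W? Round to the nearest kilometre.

6192 km

Δλ = -158.6909 − 146.8764 = -305.5673°; wrapped into (−180°, 180°]: 54.4327°.
Δφ = -17.2842 − -1.6512 = -15.6330°.
a = sin²(Δφ/2) + cos φ₁ · cos φ₂ · sin²(Δλ/2) = 0.218138.
c = 2·atan2(√a, √(1−a)) = 0.97191 rad → d = 6371·c ≈ 6192.04 km.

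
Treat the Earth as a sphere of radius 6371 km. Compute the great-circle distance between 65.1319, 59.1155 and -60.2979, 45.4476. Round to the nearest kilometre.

13993 km

Δλ = 45.4476 − 59.1155 = -13.6679°.
Δφ = -60.2979 − 65.1319 = -125.4298°.
a = sin²(Δφ/2) + cos φ₁ · cos φ₂ · sin²(Δλ/2) = 0.792803.
c = 2·atan2(√a, √(1−a)) = 2.19642 rad → d = 6371·c ≈ 13993.41 km.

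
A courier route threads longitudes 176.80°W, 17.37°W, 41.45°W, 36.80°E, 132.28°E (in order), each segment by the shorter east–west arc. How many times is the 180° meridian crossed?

0

Leg 1: -176.80° → -17.37°, shortest Δλ = 159.43° (east) — does not cross 180°.
Leg 2: -17.37° → -41.45°, shortest Δλ = -24.08° (west) — does not cross 180°.
Leg 3: -41.45° → +36.80°, shortest Δλ = 78.25° (east) — does not cross 180°.
Leg 4: +36.80° → +132.28°, shortest Δλ = 95.48° (east) — does not cross 180°.
Total crossings: 0.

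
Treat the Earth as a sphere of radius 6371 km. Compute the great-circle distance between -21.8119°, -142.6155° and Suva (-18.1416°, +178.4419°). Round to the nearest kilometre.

4080 km

Δλ = 178.4419 − -142.6155 = 321.0574°; wrapped into (−180°, 180°]: -38.9426°.
Δφ = -18.1416 − -21.8119 = 3.6703°.
a = sin²(Δφ/2) + cos φ₁ · cos φ₂ · sin²(Δλ/2) = 0.099055.
c = 2·atan2(√a, √(1−a)) = 0.64034 rad → d = 6371·c ≈ 4079.63 km.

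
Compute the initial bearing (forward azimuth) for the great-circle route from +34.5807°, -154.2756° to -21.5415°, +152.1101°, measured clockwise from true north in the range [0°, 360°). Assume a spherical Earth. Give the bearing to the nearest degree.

231°

Δλ = 152.1101 − -154.2756 = 306.3857°; wrapped into (−180°, 180°]: -53.6143°.
θ = atan2( sin Δλ · cos φ₂ , cos φ₁ · sin φ₂ − sin φ₁ · cos φ₂ · cos Δλ )
  = atan2(-0.74881, -0.61548) = -129.418° → normalised to [0°, 360°): 230.582°.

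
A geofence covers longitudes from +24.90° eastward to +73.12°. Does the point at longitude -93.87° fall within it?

No

Band width going east from +24.90° to +73.12°: ((73.12 − 24.90) mod 360) = 48.22°.
Offset of -93.87° east of the west edge: ((-93.87 − 24.90) mod 360) = 241.23°.
241.23° > 48.22° ⇒ outside.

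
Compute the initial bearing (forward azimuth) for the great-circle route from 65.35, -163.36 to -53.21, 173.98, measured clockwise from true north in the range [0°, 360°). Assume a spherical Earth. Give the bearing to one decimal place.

195.4°

Δλ = 173.98 − -163.36 = 337.34°; wrapped into (−180°, 180°]: -22.66°.
θ = atan2( sin Δλ · cos φ₂ , cos φ₁ · sin φ₂ − sin φ₁ · cos φ₂ · cos Δλ )
  = atan2(-0.23073, -0.83630) = -164.576° → normalised to [0°, 360°): 195.424°.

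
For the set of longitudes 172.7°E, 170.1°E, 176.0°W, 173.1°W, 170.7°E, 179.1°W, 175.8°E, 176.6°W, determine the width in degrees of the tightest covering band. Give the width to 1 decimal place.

16.8°

Sort the longitudes: -179.1°, -176.6°, -176.0°, -173.1°, +170.1°, +170.7°, +172.7°, +175.8°.
Eastward gaps between consecutive values (wrapping around): 2.5°, 0.6°, 2.9°, 343.2°, 0.6°, 2.0°, 3.1°, 5.1°.
Largest gap = 343.2° ⇒ minimal covering band is its complement: 360° − 343.2° = 16.8°.
Band runs from +170.1° eastward to -173.1°, crossing the antimeridian.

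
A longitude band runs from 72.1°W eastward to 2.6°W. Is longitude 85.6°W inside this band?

Band width going east from -72.1° to -2.6°: ((-2.6 − -72.1) mod 360) = 69.5°.
Offset of -85.6° east of the west edge: ((-85.6 − -72.1) mod 360) = 346.5°.
346.5° > 69.5° ⇒ outside.

No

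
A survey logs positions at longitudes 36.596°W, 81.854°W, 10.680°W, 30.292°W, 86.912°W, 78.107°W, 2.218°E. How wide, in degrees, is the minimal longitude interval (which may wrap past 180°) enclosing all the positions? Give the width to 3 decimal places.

89.130°

Sort the longitudes: -86.912°, -81.854°, -78.107°, -36.596°, -30.292°, -10.680°, +2.218°.
Eastward gaps between consecutive values (wrapping around): 5.058°, 3.747°, 41.511°, 6.304°, 19.612°, 12.898°, 270.870°.
Largest gap = 270.870° ⇒ minimal covering band is its complement: 360° − 270.870° = 89.130°.
Band runs from -86.912° eastward to +2.218°.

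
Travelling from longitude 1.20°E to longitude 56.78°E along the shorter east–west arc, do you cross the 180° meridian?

No

Signed shortest Δλ = ((56.78 − 1.20 + 180) mod 360) − 180 = 55.58°.
Going east by 55.58° from +1.20° reaches +56.78° without touching 180°.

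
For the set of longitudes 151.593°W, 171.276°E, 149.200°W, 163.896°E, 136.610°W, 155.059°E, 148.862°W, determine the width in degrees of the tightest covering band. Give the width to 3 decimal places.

68.331°

Sort the longitudes: -151.593°, -149.200°, -148.862°, -136.610°, +155.059°, +163.896°, +171.276°.
Eastward gaps between consecutive values (wrapping around): 2.393°, 0.338°, 12.252°, 291.669°, 8.837°, 7.380°, 37.131°.
Largest gap = 291.669° ⇒ minimal covering band is its complement: 360° − 291.669° = 68.331°.
Band runs from +155.059° eastward to -136.610°, crossing the antimeridian.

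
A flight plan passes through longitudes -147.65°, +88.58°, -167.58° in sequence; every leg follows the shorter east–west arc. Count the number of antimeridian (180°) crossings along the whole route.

2

Leg 1: -147.65° → +88.58°, shortest Δλ = -123.77° (west) — crosses 180°.
Leg 2: +88.58° → -167.58°, shortest Δλ = 103.84° (east) — crosses 180°.
Total crossings: 2.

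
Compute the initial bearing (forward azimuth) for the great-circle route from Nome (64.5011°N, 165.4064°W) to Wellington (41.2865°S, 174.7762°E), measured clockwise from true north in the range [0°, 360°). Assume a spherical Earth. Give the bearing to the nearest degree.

Δλ = 174.7762 − -165.4064 = 340.1826°; wrapped into (−180°, 180°]: -19.8174°.
θ = atan2( sin Δλ · cos φ₂ , cos φ₁ · sin φ₂ − sin φ₁ · cos φ₂ · cos Δλ )
  = atan2(-0.25475, -0.92211) = -164.556° → normalised to [0°, 360°): 195.444°.

195°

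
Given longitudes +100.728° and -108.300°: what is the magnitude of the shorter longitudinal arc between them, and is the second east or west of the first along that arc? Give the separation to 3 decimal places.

Raw difference: -108.300 − 100.728 = -209.028°.
Normalise into (−180°, 180°]: -209.028° + 360° = 150.972°.
Positive ⇒ the second point lies to the east; separation 150.972°.

150.972° east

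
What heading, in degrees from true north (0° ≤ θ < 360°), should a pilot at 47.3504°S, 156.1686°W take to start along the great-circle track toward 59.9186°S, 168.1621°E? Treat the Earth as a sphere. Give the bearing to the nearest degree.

Δλ = 168.1621 − -156.1686 = 324.3307°; wrapped into (−180°, 180°]: -35.6693°.
θ = atan2( sin Δλ · cos φ₂ , cos φ₁ · sin φ₂ − sin φ₁ · cos φ₂ · cos Δλ )
  = atan2(-0.29227, -0.28676) = -134.455° → normalised to [0°, 360°): 225.545°.

226°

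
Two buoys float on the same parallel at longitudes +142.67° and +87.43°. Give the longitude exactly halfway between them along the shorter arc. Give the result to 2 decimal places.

+115.05°

Signed shortest Δλ from +142.67° to +87.43° is -55.24°.
Midpoint longitude = +142.67° + (-55.24°)/2 = +142.67° − 27.62° = +115.05°.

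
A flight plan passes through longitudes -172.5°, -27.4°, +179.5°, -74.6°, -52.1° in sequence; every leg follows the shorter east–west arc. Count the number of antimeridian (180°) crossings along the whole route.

2

Leg 1: -172.5° → -27.4°, shortest Δλ = 145.1° (east) — does not cross 180°.
Leg 2: -27.4° → +179.5°, shortest Δλ = -153.1° (west) — crosses 180°.
Leg 3: +179.5° → -74.6°, shortest Δλ = 105.9° (east) — crosses 180°.
Leg 4: -74.6° → -52.1°, shortest Δλ = 22.5° (east) — does not cross 180°.
Total crossings: 2.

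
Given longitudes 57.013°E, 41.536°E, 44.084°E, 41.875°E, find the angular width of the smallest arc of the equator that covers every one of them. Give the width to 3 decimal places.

15.477°

Sort the longitudes: +41.536°, +41.875°, +44.084°, +57.013°.
Eastward gaps between consecutive values (wrapping around): 0.339°, 2.209°, 12.929°, 344.523°.
Largest gap = 344.523° ⇒ minimal covering band is its complement: 360° − 344.523° = 15.477°.
Band runs from +41.536° eastward to +57.013°.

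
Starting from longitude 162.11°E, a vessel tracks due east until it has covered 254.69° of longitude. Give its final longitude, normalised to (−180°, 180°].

Start at +162.11°; shift +254.69° → +416.80°.
+416.80° lies outside (−180°, 180°]; subtract 360° → +56.80°.

56.80°E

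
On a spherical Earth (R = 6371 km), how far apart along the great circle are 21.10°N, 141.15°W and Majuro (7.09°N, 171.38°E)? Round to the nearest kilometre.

Δλ = 171.38 − -141.15 = 312.53°; wrapped into (−180°, 180°]: -47.47°.
Δφ = 7.09 − 21.10 = -14.01°.
a = sin²(Δφ/2) + cos φ₁ · cos φ₂ · sin²(Δλ/2) = 0.164867.
c = 2·atan2(√a, √(1−a)) = 0.83623 rad → d = 6371·c ≈ 5327.62 km.

5328 km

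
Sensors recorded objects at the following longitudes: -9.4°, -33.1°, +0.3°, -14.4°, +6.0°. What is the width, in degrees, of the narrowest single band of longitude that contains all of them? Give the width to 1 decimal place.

39.1°

Sort the longitudes: -33.1°, -14.4°, -9.4°, +0.3°, +6.0°.
Eastward gaps between consecutive values (wrapping around): 18.7°, 5.0°, 9.7°, 5.7°, 320.9°.
Largest gap = 320.9° ⇒ minimal covering band is its complement: 360° − 320.9° = 39.1°.
Band runs from -33.1° eastward to +6.0°.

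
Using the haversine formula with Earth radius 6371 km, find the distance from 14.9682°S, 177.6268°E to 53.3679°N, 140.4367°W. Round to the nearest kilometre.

Δλ = -140.4367 − 177.6268 = -318.0635°; wrapped into (−180°, 180°]: 41.9365°.
Δφ = 53.3679 − -14.9682 = 68.3361°.
a = sin²(Δφ/2) + cos φ₁ · cos φ₂ · sin²(Δλ/2) = 0.389235.
c = 2·atan2(√a, √(1−a)) = 1.34741 rad → d = 6371·c ≈ 8584.37 km.

8584 km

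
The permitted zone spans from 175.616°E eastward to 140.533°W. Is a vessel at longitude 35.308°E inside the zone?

Band width going east from +175.616° to -140.533°: ((-140.533 − 175.616) mod 360) = 43.851°.
Offset of +35.308° east of the west edge: ((35.308 − 175.616) mod 360) = 219.692°.
219.692° > 43.851° ⇒ outside.

No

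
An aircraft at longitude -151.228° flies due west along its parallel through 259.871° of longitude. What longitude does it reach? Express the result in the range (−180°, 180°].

-51.099°

Start at -151.228°; shift −259.871° → -411.099°.
-411.099° lies outside (−180°, 180°]; add 360° → -51.099°.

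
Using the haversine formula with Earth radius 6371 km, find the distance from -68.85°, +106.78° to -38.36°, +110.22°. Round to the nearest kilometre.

Δλ = 110.22 − 106.78 = 3.44°.
Δφ = -38.36 − -68.85 = 30.49°.
a = sin²(Δφ/2) + cos φ₁ · cos φ₂ · sin²(Δλ/2) = 0.069396.
c = 2·atan2(√a, √(1−a)) = 0.53315 rad → d = 6371·c ≈ 3396.73 km.

3397 km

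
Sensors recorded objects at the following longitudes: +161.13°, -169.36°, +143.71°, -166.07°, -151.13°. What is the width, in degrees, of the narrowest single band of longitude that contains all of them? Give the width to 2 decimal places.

Sort the longitudes: -169.36°, -166.07°, -151.13°, +143.71°, +161.13°.
Eastward gaps between consecutive values (wrapping around): 3.29°, 14.94°, 294.84°, 17.42°, 29.51°.
Largest gap = 294.84° ⇒ minimal covering band is its complement: 360° − 294.84° = 65.16°.
Band runs from +143.71° eastward to -151.13°, crossing the antimeridian.

65.16°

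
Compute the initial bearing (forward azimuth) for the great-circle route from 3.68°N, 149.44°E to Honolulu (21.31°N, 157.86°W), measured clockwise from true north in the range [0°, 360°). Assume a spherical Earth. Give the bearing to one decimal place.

66.2°

Δλ = -157.86 − 149.44 = -307.30°; wrapped into (−180°, 180°]: 52.70°.
θ = atan2( sin Δλ · cos φ₂ , cos φ₁ · sin φ₂ − sin φ₁ · cos φ₂ · cos Δλ )
  = atan2(0.74109, 0.32643) = 66.228° → normalised to [0°, 360°): 66.228°.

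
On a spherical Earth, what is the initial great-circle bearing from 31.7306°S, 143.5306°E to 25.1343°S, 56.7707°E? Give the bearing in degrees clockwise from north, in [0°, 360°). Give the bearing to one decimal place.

Δλ = 56.7707 − 143.5306 = -86.7599°.
θ = atan2( sin Δλ · cos φ₂ , cos φ₁ · sin φ₂ − sin φ₁ · cos φ₂ · cos Δλ )
  = atan2(-0.90387, -0.33434) = -110.300° → normalised to [0°, 360°): 249.700°.

249.7°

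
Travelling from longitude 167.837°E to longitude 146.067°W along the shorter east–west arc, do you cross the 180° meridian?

Naïve |-146.067 − 167.837| = 313.904° > 180°, so the shorter arc goes the other way round — across 180°.
Signed shortest Δλ = ((-146.067 − 167.837 + 180) mod 360) − 180 = 46.096°.
Going east by 46.096° from +167.837° passes through 180° before reaching -146.067°.

Yes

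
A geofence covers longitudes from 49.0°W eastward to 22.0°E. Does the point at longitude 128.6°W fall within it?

Band width going east from -49.0° to +22.0°: ((22.0 − -49.0) mod 360) = 71.0°.
Offset of -128.6° east of the west edge: ((-128.6 − -49.0) mod 360) = 280.4°.
280.4° > 71.0° ⇒ outside.

No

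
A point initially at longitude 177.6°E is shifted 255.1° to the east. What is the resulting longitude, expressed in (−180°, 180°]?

Start at +177.6°; shift +255.1° → +432.7°.
+432.7° lies outside (−180°, 180°]; subtract 360° → +72.7°.

72.7°E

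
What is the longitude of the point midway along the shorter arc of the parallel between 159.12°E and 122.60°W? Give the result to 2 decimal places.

161.74°W

Signed shortest Δλ from +159.12° to -122.60° is +78.28°.
Midpoint longitude = +159.12° + (+78.28°)/2 = +159.12° + 39.14° = +198.26°.
Normalise into (−180°, 180°]: -161.74°.
(The naïve average (+159.12 + -122.60)/2 = 18.26° is on the wrong side of the globe.)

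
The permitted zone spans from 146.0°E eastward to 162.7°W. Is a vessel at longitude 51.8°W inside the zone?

Band width going east from +146.0° to -162.7°: ((-162.7 − 146.0) mod 360) = 51.3°.
Offset of -51.8° east of the west edge: ((-51.8 − 146.0) mod 360) = 162.2°.
162.2° > 51.3° ⇒ outside.

No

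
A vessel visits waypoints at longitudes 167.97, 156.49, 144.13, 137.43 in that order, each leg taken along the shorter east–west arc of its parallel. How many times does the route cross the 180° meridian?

0

Leg 1: +167.97° → +156.49°, shortest Δλ = -11.48° (west) — does not cross 180°.
Leg 2: +156.49° → +144.13°, shortest Δλ = -12.36° (west) — does not cross 180°.
Leg 3: +144.13° → +137.43°, shortest Δλ = -6.7° (west) — does not cross 180°.
Total crossings: 0.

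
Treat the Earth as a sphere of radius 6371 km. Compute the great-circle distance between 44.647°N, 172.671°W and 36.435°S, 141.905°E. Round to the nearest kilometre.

10107 km

Δλ = 141.905 − -172.671 = 314.576°; wrapped into (−180°, 180°]: -45.424°.
Δφ = -36.435 − 44.647 = -81.082°.
a = sin²(Δφ/2) + cos φ₁ · cos φ₂ · sin²(Δλ/2) = 0.507816.
c = 2·atan2(√a, √(1−a)) = 1.58643 rad → d = 6371·c ≈ 10107.14 km.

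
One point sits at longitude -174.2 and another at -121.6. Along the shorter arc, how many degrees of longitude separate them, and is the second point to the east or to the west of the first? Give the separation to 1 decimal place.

52.6° east

Raw difference: -121.6 − -174.2 = 52.6°.
Normalise into (−180°, 180°]: 52.6° stays 52.6°.
Positive ⇒ the second point lies to the east; separation 52.6°.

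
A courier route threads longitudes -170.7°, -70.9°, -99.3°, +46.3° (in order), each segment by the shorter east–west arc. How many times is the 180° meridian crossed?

0

Leg 1: -170.7° → -70.9°, shortest Δλ = 99.8° (east) — does not cross 180°.
Leg 2: -70.9° → -99.3°, shortest Δλ = -28.4° (west) — does not cross 180°.
Leg 3: -99.3° → +46.3°, shortest Δλ = 145.6° (east) — does not cross 180°.
Total crossings: 0.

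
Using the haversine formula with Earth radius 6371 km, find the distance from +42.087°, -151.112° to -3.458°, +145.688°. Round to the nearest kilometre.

8109 km

Δλ = 145.688 − -151.112 = 296.800°; wrapped into (−180°, 180°]: -63.200°.
Δφ = -3.458 − 42.087 = -45.545°.
a = sin²(Δφ/2) + cos φ₁ · cos φ₂ · sin²(Δλ/2) = 0.353214.
c = 2·atan2(√a, √(1−a)) = 1.27284 rad → d = 6371·c ≈ 8109.23 km.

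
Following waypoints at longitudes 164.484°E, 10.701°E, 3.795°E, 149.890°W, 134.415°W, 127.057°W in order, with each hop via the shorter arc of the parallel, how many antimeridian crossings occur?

Leg 1: +164.484° → +10.701°, shortest Δλ = -153.783° (west) — does not cross 180°.
Leg 2: +10.701° → +3.795°, shortest Δλ = -6.906° (west) — does not cross 180°.
Leg 3: +3.795° → -149.890°, shortest Δλ = -153.685° (west) — does not cross 180°.
Leg 4: -149.890° → -134.415°, shortest Δλ = 15.475° (east) — does not cross 180°.
Leg 5: -134.415° → -127.057°, shortest Δλ = 7.358° (east) — does not cross 180°.
Total crossings: 0.

0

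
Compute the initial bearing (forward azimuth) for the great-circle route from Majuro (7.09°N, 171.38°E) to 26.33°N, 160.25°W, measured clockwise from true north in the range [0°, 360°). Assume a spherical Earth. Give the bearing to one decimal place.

51.2°

Δλ = -160.25 − 171.38 = -331.63°; wrapped into (−180°, 180°]: 28.37°.
θ = atan2( sin Δλ · cos φ₂ , cos φ₁ · sin φ₂ − sin φ₁ · cos φ₂ · cos Δλ )
  = atan2(0.42587, 0.34281) = 51.167° → normalised to [0°, 360°): 51.167°.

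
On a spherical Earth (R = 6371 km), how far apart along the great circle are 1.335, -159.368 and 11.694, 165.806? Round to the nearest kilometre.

Δλ = 165.806 − -159.368 = 325.174°; wrapped into (−180°, 180°]: -34.826°.
Δφ = 11.694 − 1.335 = 10.359°.
a = sin²(Δφ/2) + cos φ₁ · cos φ₂ · sin²(Δλ/2) = 0.095822.
c = 2·atan2(√a, √(1−a)) = 0.62944 rad → d = 6371·c ≈ 4010.18 km.

4010 km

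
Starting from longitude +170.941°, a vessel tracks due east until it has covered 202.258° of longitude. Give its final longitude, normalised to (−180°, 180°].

Start at +170.941°; shift +202.258° → +373.199°.
+373.199° lies outside (−180°, 180°]; subtract 360° → +13.199°.

+13.199°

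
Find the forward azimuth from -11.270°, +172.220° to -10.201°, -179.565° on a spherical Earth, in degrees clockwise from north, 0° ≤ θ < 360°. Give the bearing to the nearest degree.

83°

Δλ = -179.565 − 172.220 = -351.785°; wrapped into (−180°, 180°]: 8.215°.
θ = atan2( sin Δλ · cos φ₂ , cos φ₁ · sin φ₂ − sin φ₁ · cos φ₂ · cos Δλ )
  = atan2(0.14063, 0.01668) = 83.235° → normalised to [0°, 360°): 83.235°.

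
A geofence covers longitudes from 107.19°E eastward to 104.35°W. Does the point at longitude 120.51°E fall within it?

Band width going east from +107.19° to -104.35°: ((-104.35 − 107.19) mod 360) = 148.46°.
Offset of +120.51° east of the west edge: ((120.51 − 107.19) mod 360) = 13.32°.
13.32° ≤ 148.46° ⇒ inside.

Yes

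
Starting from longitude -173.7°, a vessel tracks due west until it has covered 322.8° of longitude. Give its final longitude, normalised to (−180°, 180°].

-136.5°

Start at -173.7°; shift −322.8° → -496.5°.
-496.5° lies outside (−180°, 180°]; add 360° → -136.5°.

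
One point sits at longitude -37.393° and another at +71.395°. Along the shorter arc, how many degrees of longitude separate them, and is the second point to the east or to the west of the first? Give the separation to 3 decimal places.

108.788° east

Raw difference: 71.395 − -37.393 = 108.788°.
Normalise into (−180°, 180°]: 108.788° stays 108.788°.
Positive ⇒ the second point lies to the east; separation 108.788°.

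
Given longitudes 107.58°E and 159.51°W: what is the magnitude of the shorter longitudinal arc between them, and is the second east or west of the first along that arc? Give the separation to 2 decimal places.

Raw difference: -159.51 − 107.58 = -267.09°.
Normalise into (−180°, 180°]: -267.09° + 360° = 92.91°.
Positive ⇒ the second point lies to the east; separation 92.91°.

92.91° east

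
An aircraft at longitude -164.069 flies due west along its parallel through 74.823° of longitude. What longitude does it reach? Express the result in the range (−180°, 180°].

Start at -164.069°; shift −74.823° → -238.892°.
-238.892° lies outside (−180°, 180°]; add 360° → +121.108°.

+121.108°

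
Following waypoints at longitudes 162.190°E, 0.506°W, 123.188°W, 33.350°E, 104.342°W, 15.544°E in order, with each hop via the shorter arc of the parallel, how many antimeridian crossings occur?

0

Leg 1: +162.190° → -0.506°, shortest Δλ = -162.696° (west) — does not cross 180°.
Leg 2: -0.506° → -123.188°, shortest Δλ = -122.682° (west) — does not cross 180°.
Leg 3: -123.188° → +33.350°, shortest Δλ = 156.538° (east) — does not cross 180°.
Leg 4: +33.350° → -104.342°, shortest Δλ = -137.692° (west) — does not cross 180°.
Leg 5: -104.342° → +15.544°, shortest Δλ = 119.886° (east) — does not cross 180°.
Total crossings: 0.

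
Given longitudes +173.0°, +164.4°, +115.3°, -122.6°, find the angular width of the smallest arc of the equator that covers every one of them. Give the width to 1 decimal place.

Sort the longitudes: -122.6°, +115.3°, +164.4°, +173.0°.
Eastward gaps between consecutive values (wrapping around): 237.9°, 49.1°, 8.6°, 64.4°.
Largest gap = 237.9° ⇒ minimal covering band is its complement: 360° − 237.9° = 122.1°.
Band runs from +115.3° eastward to -122.6°, crossing the antimeridian.

122.1°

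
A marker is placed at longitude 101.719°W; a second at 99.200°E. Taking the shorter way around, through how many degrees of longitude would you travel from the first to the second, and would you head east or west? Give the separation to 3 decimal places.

Raw difference: 99.200 − -101.719 = 200.919°.
Normalise into (−180°, 180°]: 200.919° − 360° = -159.081°.
Negative ⇒ the second point lies to the west; separation 159.081°.

159.081° west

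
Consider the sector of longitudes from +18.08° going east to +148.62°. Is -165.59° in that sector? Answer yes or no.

No

Band width going east from +18.08° to +148.62°: ((148.62 − 18.08) mod 360) = 130.54°.
Offset of -165.59° east of the west edge: ((-165.59 − 18.08) mod 360) = 176.33°.
176.33° > 130.54° ⇒ outside.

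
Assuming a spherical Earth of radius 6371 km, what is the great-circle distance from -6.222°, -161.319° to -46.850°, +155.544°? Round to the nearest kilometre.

Δλ = 155.544 − -161.319 = 316.863°; wrapped into (−180°, 180°]: -43.137°.
Δφ = -46.850 − -6.222 = -40.628°.
a = sin²(Δφ/2) + cos φ₁ · cos φ₂ · sin²(Δλ/2) = 0.212402.
c = 2·atan2(√a, √(1−a)) = 0.95795 rad → d = 6371·c ≈ 6103.12 km.

6103 km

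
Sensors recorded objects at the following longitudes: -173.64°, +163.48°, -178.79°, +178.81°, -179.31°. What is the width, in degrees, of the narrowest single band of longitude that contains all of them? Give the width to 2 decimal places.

Sort the longitudes: -179.31°, -178.79°, -173.64°, +163.48°, +178.81°.
Eastward gaps between consecutive values (wrapping around): 0.52°, 5.15°, 337.12°, 15.33°, 1.88°.
Largest gap = 337.12° ⇒ minimal covering band is its complement: 360° − 337.12° = 22.88°.
Band runs from +163.48° eastward to -173.64°, crossing the antimeridian.

22.88°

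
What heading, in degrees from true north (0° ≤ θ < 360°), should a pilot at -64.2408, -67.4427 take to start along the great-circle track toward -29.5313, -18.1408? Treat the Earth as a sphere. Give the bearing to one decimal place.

65.8°

Δλ = -18.1408 − -67.4427 = 49.3019°.
θ = atan2( sin Δλ · cos φ₂ , cos φ₁ · sin φ₂ − sin φ₁ · cos φ₂ · cos Δλ )
  = atan2(0.65966, 0.29677) = 65.778° → normalised to [0°, 360°): 65.778°.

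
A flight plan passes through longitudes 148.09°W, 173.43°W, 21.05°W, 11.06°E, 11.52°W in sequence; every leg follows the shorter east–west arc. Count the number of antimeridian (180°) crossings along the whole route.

0

Leg 1: -148.09° → -173.43°, shortest Δλ = -25.34° (west) — does not cross 180°.
Leg 2: -173.43° → -21.05°, shortest Δλ = 152.38° (east) — does not cross 180°.
Leg 3: -21.05° → +11.06°, shortest Δλ = 32.11° (east) — does not cross 180°.
Leg 4: +11.06° → -11.52°, shortest Δλ = -22.58° (west) — does not cross 180°.
Total crossings: 0.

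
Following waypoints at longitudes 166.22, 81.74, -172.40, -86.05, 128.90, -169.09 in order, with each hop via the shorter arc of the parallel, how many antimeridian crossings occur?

Leg 1: +166.22° → +81.74°, shortest Δλ = -84.48° (west) — does not cross 180°.
Leg 2: +81.74° → -172.40°, shortest Δλ = 105.86° (east) — crosses 180°.
Leg 3: -172.40° → -86.05°, shortest Δλ = 86.35° (east) — does not cross 180°.
Leg 4: -86.05° → +128.90°, shortest Δλ = -145.05° (west) — crosses 180°.
Leg 5: +128.90° → -169.09°, shortest Δλ = 62.01° (east) — crosses 180°.
Total crossings: 3.

3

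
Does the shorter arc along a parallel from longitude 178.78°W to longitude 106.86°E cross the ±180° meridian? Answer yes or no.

Naïve |106.86 − -178.78| = 285.64° > 180°, so the shorter arc goes the other way round — across 180°.
Signed shortest Δλ = ((106.86 − -178.78 + 180) mod 360) − 180 = -74.36°.
Going west by 74.36° from -178.78° passes through 180° before reaching +106.86°.

Yes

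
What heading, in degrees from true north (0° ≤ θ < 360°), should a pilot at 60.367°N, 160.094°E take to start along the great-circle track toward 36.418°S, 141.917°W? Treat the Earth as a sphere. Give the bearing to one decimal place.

134.2°

Δλ = -141.917 − 160.094 = -302.011°; wrapped into (−180°, 180°]: 57.989°.
θ = atan2( sin Δλ · cos φ₂ , cos φ₁ · sin φ₂ − sin φ₁ · cos φ₂ · cos Δλ )
  = atan2(0.68235, -0.66431) = 134.232° → normalised to [0°, 360°): 134.232°.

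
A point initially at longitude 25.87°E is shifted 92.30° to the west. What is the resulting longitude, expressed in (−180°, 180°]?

66.43°W

Start at +25.87°; shift −92.30° → -66.43°.
-66.43° already lies in (−180°, 180°].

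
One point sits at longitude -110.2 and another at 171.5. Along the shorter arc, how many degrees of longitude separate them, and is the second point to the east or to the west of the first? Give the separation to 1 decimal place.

Raw difference: 171.5 − -110.2 = 281.7°.
Normalise into (−180°, 180°]: 281.7° − 360° = -78.3°.
Negative ⇒ the second point lies to the west; separation 78.3°.

78.3° west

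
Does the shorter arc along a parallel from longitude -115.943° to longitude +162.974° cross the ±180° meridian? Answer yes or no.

Yes

Naïve |162.974 − -115.943| = 278.917° > 180°, so the shorter arc goes the other way round — across 180°.
Signed shortest Δλ = ((162.974 − -115.943 + 180) mod 360) − 180 = -81.083°.
Going west by 81.083° from -115.943° passes through 180° before reaching +162.974°.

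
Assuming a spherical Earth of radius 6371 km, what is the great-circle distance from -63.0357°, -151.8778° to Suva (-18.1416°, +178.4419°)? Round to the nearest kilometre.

Δλ = 178.4419 − -151.8778 = 330.3197°; wrapped into (−180°, 180°]: -29.6803°.
Δφ = -18.1416 − -63.0357 = 44.8941°.
a = sin²(Δφ/2) + cos φ₁ · cos φ₂ · sin²(Δλ/2) = 0.174060.
c = 2·atan2(√a, √(1−a)) = 0.86074 rad → d = 6371·c ≈ 5483.75 km.

5484 km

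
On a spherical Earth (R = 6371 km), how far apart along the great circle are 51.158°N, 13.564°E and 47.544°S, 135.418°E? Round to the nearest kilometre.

15895 km

Δλ = 135.418 − 13.564 = 121.854°.
Δφ = -47.544 − 51.158 = -98.702°.
a = sin²(Δφ/2) + cos φ₁ · cos φ₂ · sin²(Δλ/2) = 0.899042.
c = 2·atan2(√a, √(1−a)) = 2.49490 rad → d = 6371·c ≈ 15895.03 km.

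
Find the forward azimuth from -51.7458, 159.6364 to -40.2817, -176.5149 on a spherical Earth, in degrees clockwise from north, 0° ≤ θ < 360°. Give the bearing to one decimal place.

Δλ = -176.5149 − 159.6364 = -336.1513°; wrapped into (−180°, 180°]: 23.8487°.
θ = atan2( sin Δλ · cos φ₂ , cos φ₁ · sin φ₂ − sin φ₁ · cos φ₂ · cos Δλ )
  = atan2(0.30845, 0.14760) = 64.427° → normalised to [0°, 360°): 64.427°.

64.4°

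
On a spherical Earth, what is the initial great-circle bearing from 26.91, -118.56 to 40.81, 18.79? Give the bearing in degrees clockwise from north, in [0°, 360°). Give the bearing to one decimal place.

Δλ = 18.79 − -118.56 = 137.35°.
θ = atan2( sin Δλ · cos φ₂ , cos φ₁ · sin φ₂ − sin φ₁ · cos φ₂ · cos Δλ )
  = atan2(0.51280, 0.83474) = 31.563° → normalised to [0°, 360°): 31.563°.

31.6°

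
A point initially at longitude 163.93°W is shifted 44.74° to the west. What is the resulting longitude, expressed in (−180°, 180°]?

Start at -163.93°; shift −44.74° → -208.67°.
-208.67° lies outside (−180°, 180°]; add 360° → +151.33°.

151.33°E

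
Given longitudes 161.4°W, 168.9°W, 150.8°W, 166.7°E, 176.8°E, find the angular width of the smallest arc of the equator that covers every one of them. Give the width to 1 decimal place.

Sort the longitudes: -168.9°, -161.4°, -150.8°, +166.7°, +176.8°.
Eastward gaps between consecutive values (wrapping around): 7.5°, 10.6°, 317.5°, 10.1°, 14.3°.
Largest gap = 317.5° ⇒ minimal covering band is its complement: 360° − 317.5° = 42.5°.
Band runs from +166.7° eastward to -150.8°, crossing the antimeridian.

42.5°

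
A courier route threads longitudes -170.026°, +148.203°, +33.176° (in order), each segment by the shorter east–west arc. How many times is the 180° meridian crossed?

Leg 1: -170.026° → +148.203°, shortest Δλ = -41.771° (west) — crosses 180°.
Leg 2: +148.203° → +33.176°, shortest Δλ = -115.027° (west) — does not cross 180°.
Total crossings: 1.

1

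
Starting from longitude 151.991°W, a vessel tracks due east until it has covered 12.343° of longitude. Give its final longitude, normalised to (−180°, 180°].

139.648°W

Start at -151.991°; shift +12.343° → -139.648°.
-139.648° already lies in (−180°, 180°].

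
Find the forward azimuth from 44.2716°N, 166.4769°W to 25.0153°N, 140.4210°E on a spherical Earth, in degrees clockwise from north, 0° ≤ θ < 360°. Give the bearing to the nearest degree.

Δλ = 140.4210 − -166.4769 = 306.8979°; wrapped into (−180°, 180°]: -53.1021°.
θ = atan2( sin Δλ · cos φ₂ , cos φ₁ · sin φ₂ − sin φ₁ · cos φ₂ · cos Δλ )
  = atan2(-0.72469, -0.07701) = -96.066° → normalised to [0°, 360°): 263.934°.

264°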